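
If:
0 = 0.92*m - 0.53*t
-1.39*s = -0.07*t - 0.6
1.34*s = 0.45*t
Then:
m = 0.87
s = 0.51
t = 1.51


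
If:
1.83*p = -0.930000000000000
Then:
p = -0.51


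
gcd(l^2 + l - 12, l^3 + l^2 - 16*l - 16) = l + 4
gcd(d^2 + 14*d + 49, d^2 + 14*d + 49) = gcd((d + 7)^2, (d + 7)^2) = d^2 + 14*d + 49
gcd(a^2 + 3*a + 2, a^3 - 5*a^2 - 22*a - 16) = a^2 + 3*a + 2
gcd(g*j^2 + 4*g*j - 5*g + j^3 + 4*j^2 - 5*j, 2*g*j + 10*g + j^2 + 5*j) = j + 5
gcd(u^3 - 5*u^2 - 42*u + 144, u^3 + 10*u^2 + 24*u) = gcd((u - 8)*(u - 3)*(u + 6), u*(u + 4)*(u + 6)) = u + 6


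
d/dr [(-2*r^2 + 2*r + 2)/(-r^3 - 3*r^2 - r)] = 2*(-r^4 + 2*r^3 + 7*r^2 + 6*r + 1)/(r^2*(r^4 + 6*r^3 + 11*r^2 + 6*r + 1))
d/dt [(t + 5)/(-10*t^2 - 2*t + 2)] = (-5*t^2 - t + (t + 5)*(10*t + 1) + 1)/(2*(5*t^2 + t - 1)^2)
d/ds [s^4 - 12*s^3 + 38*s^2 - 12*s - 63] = 4*s^3 - 36*s^2 + 76*s - 12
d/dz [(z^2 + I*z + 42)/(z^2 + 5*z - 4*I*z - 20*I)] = (z^2*(5 - 5*I) + z*(-84 - 40*I) - 190 + 168*I)/(z^4 + z^3*(10 - 8*I) + z^2*(9 - 80*I) + z*(-160 - 200*I) - 400)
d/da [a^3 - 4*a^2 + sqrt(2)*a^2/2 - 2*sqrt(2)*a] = 3*a^2 - 8*a + sqrt(2)*a - 2*sqrt(2)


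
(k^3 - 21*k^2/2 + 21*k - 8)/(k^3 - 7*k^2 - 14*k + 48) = (k - 1/2)/(k + 3)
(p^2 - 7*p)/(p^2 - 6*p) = (p - 7)/(p - 6)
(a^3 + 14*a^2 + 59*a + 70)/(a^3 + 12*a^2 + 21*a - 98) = (a^2 + 7*a + 10)/(a^2 + 5*a - 14)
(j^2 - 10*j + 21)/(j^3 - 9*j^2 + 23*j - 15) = (j - 7)/(j^2 - 6*j + 5)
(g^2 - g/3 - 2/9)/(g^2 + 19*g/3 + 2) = (g - 2/3)/(g + 6)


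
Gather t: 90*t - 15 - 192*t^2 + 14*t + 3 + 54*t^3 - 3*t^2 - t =54*t^3 - 195*t^2 + 103*t - 12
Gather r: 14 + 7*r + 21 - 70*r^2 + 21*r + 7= -70*r^2 + 28*r + 42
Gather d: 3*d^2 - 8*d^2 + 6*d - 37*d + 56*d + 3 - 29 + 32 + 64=-5*d^2 + 25*d + 70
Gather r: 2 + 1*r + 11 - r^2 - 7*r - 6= -r^2 - 6*r + 7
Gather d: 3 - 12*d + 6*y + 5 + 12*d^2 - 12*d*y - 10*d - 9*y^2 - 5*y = 12*d^2 + d*(-12*y - 22) - 9*y^2 + y + 8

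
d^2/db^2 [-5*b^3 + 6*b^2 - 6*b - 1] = 12 - 30*b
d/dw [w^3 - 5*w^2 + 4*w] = 3*w^2 - 10*w + 4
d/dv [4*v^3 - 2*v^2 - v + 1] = 12*v^2 - 4*v - 1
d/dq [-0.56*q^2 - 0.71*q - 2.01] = -1.12*q - 0.71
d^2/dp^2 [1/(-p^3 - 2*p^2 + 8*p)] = 2*(p*(3*p + 2)*(p^2 + 2*p - 8) - (3*p^2 + 4*p - 8)^2)/(p^3*(p^2 + 2*p - 8)^3)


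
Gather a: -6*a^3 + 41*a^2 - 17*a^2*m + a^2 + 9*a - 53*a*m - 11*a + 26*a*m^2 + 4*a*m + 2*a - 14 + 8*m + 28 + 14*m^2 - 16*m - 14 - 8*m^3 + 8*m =-6*a^3 + a^2*(42 - 17*m) + a*(26*m^2 - 49*m) - 8*m^3 + 14*m^2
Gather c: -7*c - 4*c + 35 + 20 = 55 - 11*c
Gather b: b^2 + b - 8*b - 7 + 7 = b^2 - 7*b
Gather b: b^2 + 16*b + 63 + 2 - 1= b^2 + 16*b + 64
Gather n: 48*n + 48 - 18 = 48*n + 30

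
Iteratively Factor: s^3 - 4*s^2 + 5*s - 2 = (s - 2)*(s^2 - 2*s + 1) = (s - 2)*(s - 1)*(s - 1)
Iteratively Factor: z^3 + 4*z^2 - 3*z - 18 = (z + 3)*(z^2 + z - 6) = (z + 3)^2*(z - 2)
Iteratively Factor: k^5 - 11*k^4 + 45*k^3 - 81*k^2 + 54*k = (k)*(k^4 - 11*k^3 + 45*k^2 - 81*k + 54) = k*(k - 3)*(k^3 - 8*k^2 + 21*k - 18) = k*(k - 3)^2*(k^2 - 5*k + 6) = k*(k - 3)^3*(k - 2)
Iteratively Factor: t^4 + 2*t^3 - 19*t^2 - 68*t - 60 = (t + 2)*(t^3 - 19*t - 30) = (t + 2)^2*(t^2 - 2*t - 15) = (t - 5)*(t + 2)^2*(t + 3)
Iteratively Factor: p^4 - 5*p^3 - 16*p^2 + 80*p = (p)*(p^3 - 5*p^2 - 16*p + 80) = p*(p - 5)*(p^2 - 16) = p*(p - 5)*(p - 4)*(p + 4)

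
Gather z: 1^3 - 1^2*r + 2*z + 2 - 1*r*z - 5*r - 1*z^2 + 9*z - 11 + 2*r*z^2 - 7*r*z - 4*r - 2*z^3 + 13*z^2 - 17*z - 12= -10*r - 2*z^3 + z^2*(2*r + 12) + z*(-8*r - 6) - 20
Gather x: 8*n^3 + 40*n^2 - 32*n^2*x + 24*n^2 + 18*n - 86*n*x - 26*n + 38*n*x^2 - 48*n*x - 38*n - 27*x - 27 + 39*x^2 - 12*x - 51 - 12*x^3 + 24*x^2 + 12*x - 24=8*n^3 + 64*n^2 - 46*n - 12*x^3 + x^2*(38*n + 63) + x*(-32*n^2 - 134*n - 27) - 102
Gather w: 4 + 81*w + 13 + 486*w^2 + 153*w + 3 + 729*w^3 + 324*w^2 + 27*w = 729*w^3 + 810*w^2 + 261*w + 20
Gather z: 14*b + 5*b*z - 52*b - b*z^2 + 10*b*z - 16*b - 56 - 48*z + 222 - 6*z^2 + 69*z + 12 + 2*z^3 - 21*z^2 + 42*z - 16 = -54*b + 2*z^3 + z^2*(-b - 27) + z*(15*b + 63) + 162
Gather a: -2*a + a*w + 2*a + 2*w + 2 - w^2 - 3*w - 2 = a*w - w^2 - w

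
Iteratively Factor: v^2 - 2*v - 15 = (v + 3)*(v - 5)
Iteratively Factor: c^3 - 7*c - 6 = (c - 3)*(c^2 + 3*c + 2) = (c - 3)*(c + 2)*(c + 1)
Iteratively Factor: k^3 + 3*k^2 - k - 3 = (k + 1)*(k^2 + 2*k - 3) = (k - 1)*(k + 1)*(k + 3)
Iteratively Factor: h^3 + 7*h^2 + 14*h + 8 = (h + 4)*(h^2 + 3*h + 2) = (h + 1)*(h + 4)*(h + 2)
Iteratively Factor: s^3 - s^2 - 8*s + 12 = (s + 3)*(s^2 - 4*s + 4) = (s - 2)*(s + 3)*(s - 2)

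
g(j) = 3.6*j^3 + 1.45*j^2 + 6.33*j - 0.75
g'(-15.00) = 2392.83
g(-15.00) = -11919.45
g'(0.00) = 6.33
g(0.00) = -0.75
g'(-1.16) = 17.50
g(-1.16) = -11.76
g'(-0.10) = 6.15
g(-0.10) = -1.37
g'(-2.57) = 70.21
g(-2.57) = -68.55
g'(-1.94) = 41.35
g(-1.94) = -33.86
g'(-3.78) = 149.68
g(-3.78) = -198.40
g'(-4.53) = 214.82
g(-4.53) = -334.32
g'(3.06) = 116.33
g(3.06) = 135.35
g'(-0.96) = 13.50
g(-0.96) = -8.68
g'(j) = 10.8*j^2 + 2.9*j + 6.33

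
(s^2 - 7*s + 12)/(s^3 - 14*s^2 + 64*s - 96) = (s - 3)/(s^2 - 10*s + 24)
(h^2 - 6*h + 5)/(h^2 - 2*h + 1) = (h - 5)/(h - 1)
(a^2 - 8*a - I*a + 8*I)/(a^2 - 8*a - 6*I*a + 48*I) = (a - I)/(a - 6*I)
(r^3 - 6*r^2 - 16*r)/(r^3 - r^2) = (r^2 - 6*r - 16)/(r*(r - 1))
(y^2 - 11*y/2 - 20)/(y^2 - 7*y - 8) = (y + 5/2)/(y + 1)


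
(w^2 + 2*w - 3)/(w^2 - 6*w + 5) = (w + 3)/(w - 5)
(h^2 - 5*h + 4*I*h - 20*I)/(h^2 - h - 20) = (h + 4*I)/(h + 4)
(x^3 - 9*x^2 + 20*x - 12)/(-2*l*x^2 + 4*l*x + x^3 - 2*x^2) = (x^2 - 7*x + 6)/(x*(-2*l + x))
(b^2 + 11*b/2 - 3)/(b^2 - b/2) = (b + 6)/b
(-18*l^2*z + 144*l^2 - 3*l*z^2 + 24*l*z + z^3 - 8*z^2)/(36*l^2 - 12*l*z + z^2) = (3*l*z - 24*l + z^2 - 8*z)/(-6*l + z)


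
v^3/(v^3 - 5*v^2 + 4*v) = v^2/(v^2 - 5*v + 4)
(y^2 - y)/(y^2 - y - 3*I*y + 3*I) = y/(y - 3*I)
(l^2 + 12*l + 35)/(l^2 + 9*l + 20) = (l + 7)/(l + 4)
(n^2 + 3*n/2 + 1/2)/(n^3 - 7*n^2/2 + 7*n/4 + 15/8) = 4*(n + 1)/(4*n^2 - 16*n + 15)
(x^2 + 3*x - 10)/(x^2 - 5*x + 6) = (x + 5)/(x - 3)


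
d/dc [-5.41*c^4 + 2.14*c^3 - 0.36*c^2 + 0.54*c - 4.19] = -21.64*c^3 + 6.42*c^2 - 0.72*c + 0.54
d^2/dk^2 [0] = 0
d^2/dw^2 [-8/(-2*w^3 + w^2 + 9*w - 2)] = 16*((1 - 6*w)*(2*w^3 - w^2 - 9*w + 2) + (-6*w^2 + 2*w + 9)^2)/(2*w^3 - w^2 - 9*w + 2)^3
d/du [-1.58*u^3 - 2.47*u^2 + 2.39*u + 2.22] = -4.74*u^2 - 4.94*u + 2.39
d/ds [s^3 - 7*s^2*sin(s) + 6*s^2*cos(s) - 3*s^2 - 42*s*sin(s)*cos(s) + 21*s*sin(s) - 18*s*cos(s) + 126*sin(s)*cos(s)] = -6*s^2*sin(s) - 7*s^2*cos(s) + 3*s^2 + 4*s*sin(s) + 33*s*cos(s) - 42*s*cos(2*s) - 6*s + 21*sin(s) - 21*sin(2*s) - 18*cos(s) + 126*cos(2*s)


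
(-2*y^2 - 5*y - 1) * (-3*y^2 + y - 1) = 6*y^4 + 13*y^3 + 4*y + 1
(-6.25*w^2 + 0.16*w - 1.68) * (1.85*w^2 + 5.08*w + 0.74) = -11.5625*w^4 - 31.454*w^3 - 6.9202*w^2 - 8.416*w - 1.2432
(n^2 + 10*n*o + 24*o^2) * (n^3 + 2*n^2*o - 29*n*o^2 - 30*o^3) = n^5 + 12*n^4*o + 15*n^3*o^2 - 272*n^2*o^3 - 996*n*o^4 - 720*o^5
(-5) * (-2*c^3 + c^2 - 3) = 10*c^3 - 5*c^2 + 15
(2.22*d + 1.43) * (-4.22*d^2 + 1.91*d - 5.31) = -9.3684*d^3 - 1.7944*d^2 - 9.0569*d - 7.5933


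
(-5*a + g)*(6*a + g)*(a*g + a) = -30*a^3*g - 30*a^3 + a^2*g^2 + a^2*g + a*g^3 + a*g^2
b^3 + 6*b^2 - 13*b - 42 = (b - 3)*(b + 2)*(b + 7)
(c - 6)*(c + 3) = c^2 - 3*c - 18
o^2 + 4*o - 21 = (o - 3)*(o + 7)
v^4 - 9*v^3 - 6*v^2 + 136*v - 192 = (v - 8)*(v - 3)*(v - 2)*(v + 4)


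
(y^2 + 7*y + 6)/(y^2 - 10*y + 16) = (y^2 + 7*y + 6)/(y^2 - 10*y + 16)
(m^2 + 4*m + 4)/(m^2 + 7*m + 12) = (m^2 + 4*m + 4)/(m^2 + 7*m + 12)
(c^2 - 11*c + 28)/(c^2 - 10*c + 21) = (c - 4)/(c - 3)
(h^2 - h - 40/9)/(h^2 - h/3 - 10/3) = (h - 8/3)/(h - 2)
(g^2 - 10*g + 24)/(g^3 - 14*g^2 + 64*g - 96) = 1/(g - 4)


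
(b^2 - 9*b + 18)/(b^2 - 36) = (b - 3)/(b + 6)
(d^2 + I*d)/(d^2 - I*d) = (d + I)/(d - I)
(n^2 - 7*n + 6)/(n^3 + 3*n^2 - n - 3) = (n - 6)/(n^2 + 4*n + 3)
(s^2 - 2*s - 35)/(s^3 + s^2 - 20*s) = (s - 7)/(s*(s - 4))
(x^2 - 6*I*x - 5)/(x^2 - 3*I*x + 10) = (x - I)/(x + 2*I)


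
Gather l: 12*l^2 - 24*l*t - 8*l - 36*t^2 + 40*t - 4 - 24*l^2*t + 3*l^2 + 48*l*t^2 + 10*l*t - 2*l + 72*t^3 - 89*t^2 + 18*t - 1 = l^2*(15 - 24*t) + l*(48*t^2 - 14*t - 10) + 72*t^3 - 125*t^2 + 58*t - 5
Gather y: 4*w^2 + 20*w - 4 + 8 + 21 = 4*w^2 + 20*w + 25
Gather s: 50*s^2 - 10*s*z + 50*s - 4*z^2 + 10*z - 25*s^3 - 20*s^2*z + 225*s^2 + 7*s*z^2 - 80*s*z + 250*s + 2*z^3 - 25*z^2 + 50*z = -25*s^3 + s^2*(275 - 20*z) + s*(7*z^2 - 90*z + 300) + 2*z^3 - 29*z^2 + 60*z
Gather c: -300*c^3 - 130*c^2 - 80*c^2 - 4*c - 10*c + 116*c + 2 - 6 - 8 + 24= -300*c^3 - 210*c^2 + 102*c + 12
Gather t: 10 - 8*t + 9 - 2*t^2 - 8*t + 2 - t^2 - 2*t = -3*t^2 - 18*t + 21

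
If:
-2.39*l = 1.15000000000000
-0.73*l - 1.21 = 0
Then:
No Solution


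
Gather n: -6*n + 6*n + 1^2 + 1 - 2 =0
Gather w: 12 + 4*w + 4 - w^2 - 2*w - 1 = -w^2 + 2*w + 15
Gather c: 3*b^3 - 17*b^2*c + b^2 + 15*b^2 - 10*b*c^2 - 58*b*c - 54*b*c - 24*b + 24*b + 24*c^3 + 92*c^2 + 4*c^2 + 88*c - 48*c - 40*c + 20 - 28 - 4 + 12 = 3*b^3 + 16*b^2 + 24*c^3 + c^2*(96 - 10*b) + c*(-17*b^2 - 112*b)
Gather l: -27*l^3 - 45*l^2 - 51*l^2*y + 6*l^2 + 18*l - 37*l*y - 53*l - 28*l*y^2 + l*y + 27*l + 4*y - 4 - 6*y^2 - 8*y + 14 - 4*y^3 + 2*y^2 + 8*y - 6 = -27*l^3 + l^2*(-51*y - 39) + l*(-28*y^2 - 36*y - 8) - 4*y^3 - 4*y^2 + 4*y + 4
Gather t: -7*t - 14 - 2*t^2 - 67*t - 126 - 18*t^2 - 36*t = -20*t^2 - 110*t - 140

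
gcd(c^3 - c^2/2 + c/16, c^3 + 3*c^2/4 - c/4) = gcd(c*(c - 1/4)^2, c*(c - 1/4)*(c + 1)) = c^2 - c/4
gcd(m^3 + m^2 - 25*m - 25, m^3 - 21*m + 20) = m + 5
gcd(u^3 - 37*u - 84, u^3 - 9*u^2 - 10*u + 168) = u^2 - 3*u - 28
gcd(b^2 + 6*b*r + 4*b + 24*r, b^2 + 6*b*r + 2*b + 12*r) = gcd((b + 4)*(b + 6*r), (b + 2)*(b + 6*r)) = b + 6*r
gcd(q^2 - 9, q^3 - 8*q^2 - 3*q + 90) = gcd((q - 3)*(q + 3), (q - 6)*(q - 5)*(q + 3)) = q + 3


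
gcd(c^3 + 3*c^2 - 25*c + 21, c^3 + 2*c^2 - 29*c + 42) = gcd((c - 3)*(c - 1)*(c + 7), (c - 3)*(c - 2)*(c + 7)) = c^2 + 4*c - 21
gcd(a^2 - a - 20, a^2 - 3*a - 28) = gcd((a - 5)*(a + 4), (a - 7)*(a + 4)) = a + 4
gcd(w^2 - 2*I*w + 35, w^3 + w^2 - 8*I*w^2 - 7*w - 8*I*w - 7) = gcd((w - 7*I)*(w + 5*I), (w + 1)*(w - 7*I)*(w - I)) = w - 7*I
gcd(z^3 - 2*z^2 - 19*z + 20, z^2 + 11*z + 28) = z + 4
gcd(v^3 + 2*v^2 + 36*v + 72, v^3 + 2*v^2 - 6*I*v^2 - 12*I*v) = v^2 + v*(2 - 6*I) - 12*I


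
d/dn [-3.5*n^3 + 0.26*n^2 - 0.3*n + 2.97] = -10.5*n^2 + 0.52*n - 0.3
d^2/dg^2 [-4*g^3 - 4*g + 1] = -24*g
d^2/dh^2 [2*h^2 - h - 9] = 4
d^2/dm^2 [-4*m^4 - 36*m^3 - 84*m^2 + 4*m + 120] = -48*m^2 - 216*m - 168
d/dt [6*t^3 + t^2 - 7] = 2*t*(9*t + 1)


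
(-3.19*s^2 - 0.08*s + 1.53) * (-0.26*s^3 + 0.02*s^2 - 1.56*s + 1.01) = 0.8294*s^5 - 0.043*s^4 + 4.577*s^3 - 3.0665*s^2 - 2.4676*s + 1.5453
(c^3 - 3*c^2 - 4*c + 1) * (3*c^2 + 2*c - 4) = 3*c^5 - 7*c^4 - 22*c^3 + 7*c^2 + 18*c - 4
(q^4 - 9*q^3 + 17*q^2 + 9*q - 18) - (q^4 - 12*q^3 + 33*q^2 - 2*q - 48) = 3*q^3 - 16*q^2 + 11*q + 30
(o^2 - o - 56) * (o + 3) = o^3 + 2*o^2 - 59*o - 168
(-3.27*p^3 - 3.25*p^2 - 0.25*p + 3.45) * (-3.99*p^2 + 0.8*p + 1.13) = 13.0473*p^5 + 10.3515*p^4 - 5.2976*p^3 - 17.638*p^2 + 2.4775*p + 3.8985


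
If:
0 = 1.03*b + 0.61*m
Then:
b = -0.592233009708738*m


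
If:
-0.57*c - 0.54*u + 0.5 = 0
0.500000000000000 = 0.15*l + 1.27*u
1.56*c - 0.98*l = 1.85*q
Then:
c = 0.87719298245614 - 0.947368421052632*u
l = 3.33333333333333 - 8.46666666666667*u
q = 3.68618302513039*u - 1.02607871028924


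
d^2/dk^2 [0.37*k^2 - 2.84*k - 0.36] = 0.740000000000000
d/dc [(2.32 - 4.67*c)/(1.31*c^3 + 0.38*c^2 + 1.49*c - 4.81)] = (12.2354*c^3 - 7.343*c^2 - 1.7632*c + 19.0059)/(1.7161*c^6 + 0.9956*c^5 + 4.0482*c^4 - 11.4698*c^3 - 1.4355*c^2 - 14.3338*c + 23.1361)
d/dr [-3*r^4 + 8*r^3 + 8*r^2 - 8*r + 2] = -12*r^3 + 24*r^2 + 16*r - 8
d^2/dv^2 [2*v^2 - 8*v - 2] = 4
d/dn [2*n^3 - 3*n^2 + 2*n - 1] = 6*n^2 - 6*n + 2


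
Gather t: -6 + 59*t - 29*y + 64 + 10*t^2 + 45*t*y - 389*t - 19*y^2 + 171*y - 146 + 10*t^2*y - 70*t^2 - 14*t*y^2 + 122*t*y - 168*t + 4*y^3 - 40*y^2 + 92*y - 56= t^2*(10*y - 60) + t*(-14*y^2 + 167*y - 498) + 4*y^3 - 59*y^2 + 234*y - 144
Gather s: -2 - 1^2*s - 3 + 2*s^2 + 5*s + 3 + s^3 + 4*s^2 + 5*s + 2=s^3 + 6*s^2 + 9*s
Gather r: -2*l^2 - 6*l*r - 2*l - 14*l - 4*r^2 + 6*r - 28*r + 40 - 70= -2*l^2 - 16*l - 4*r^2 + r*(-6*l - 22) - 30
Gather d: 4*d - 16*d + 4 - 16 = -12*d - 12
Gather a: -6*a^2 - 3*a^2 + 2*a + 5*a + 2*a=-9*a^2 + 9*a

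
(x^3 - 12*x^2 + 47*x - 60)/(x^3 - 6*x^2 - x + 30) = (x - 4)/(x + 2)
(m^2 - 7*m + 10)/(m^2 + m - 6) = (m - 5)/(m + 3)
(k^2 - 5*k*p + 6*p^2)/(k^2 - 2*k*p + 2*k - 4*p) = (k - 3*p)/(k + 2)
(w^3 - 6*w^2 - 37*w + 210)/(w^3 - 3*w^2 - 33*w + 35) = (w^2 + w - 30)/(w^2 + 4*w - 5)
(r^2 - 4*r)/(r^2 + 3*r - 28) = r/(r + 7)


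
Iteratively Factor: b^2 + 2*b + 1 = (b + 1)*(b + 1)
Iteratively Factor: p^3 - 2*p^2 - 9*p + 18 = (p + 3)*(p^2 - 5*p + 6) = (p - 2)*(p + 3)*(p - 3)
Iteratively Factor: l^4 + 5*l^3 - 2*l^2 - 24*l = (l - 2)*(l^3 + 7*l^2 + 12*l) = (l - 2)*(l + 4)*(l^2 + 3*l) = l*(l - 2)*(l + 4)*(l + 3)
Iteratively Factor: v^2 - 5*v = (v - 5)*(v)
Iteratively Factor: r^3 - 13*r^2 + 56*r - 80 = (r - 5)*(r^2 - 8*r + 16) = (r - 5)*(r - 4)*(r - 4)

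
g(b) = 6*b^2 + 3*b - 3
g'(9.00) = 111.00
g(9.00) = 510.00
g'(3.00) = 39.00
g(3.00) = 60.00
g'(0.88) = 13.56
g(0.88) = 4.29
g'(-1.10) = -10.20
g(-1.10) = 0.96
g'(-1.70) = -17.40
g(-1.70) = 9.24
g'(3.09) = 40.08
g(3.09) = 63.56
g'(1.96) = 26.52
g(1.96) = 25.93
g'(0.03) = 3.36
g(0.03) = -2.90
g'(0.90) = 13.80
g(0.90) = 4.56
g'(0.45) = 8.40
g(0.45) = -0.44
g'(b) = 12*b + 3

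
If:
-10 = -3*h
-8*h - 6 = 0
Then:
No Solution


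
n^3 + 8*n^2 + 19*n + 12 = (n + 1)*(n + 3)*(n + 4)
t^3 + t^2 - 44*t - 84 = (t - 7)*(t + 2)*(t + 6)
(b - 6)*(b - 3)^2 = b^3 - 12*b^2 + 45*b - 54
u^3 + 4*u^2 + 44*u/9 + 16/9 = (u + 2/3)*(u + 4/3)*(u + 2)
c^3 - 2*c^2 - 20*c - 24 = (c - 6)*(c + 2)^2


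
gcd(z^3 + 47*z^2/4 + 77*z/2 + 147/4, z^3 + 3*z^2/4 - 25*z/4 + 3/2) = z + 3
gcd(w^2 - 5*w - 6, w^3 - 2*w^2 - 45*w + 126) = w - 6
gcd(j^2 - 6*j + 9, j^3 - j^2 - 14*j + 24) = j - 3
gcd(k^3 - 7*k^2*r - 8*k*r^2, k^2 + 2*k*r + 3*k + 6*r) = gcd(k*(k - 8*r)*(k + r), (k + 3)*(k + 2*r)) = 1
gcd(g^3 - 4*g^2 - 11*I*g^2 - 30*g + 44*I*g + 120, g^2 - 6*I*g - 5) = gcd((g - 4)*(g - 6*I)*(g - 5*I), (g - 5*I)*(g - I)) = g - 5*I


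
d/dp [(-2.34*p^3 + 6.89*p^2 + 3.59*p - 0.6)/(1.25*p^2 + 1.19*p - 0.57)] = (-2.925*p^4 - 5.5692*p^3 + 7.713*p^2 - 6.3546*p - 1.3323)/(1.5625*p^4 + 2.975*p^3 - 0.00889999999999991*p^2 - 1.3566*p + 0.3249)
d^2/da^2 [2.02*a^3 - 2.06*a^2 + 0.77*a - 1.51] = 12.12*a - 4.12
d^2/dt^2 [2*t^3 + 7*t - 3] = 12*t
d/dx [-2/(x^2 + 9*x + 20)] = 2*(2*x + 9)/(x^2 + 9*x + 20)^2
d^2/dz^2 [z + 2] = 0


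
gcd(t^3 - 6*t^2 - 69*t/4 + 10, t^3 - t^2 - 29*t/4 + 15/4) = t^2 + 2*t - 5/4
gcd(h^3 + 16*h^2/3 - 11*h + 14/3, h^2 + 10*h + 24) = 1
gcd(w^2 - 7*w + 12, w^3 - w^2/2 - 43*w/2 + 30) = w - 4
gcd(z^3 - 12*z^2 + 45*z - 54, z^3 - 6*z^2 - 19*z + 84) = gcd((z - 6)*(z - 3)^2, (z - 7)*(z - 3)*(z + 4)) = z - 3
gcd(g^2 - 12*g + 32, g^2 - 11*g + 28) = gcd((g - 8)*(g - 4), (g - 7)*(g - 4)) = g - 4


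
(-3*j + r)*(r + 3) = -3*j*r - 9*j + r^2 + 3*r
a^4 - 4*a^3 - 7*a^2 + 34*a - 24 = (a - 4)*(a - 2)*(a - 1)*(a + 3)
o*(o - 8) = o^2 - 8*o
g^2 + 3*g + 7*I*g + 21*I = (g + 3)*(g + 7*I)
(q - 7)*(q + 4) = q^2 - 3*q - 28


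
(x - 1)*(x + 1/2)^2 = x^3 - 3*x/4 - 1/4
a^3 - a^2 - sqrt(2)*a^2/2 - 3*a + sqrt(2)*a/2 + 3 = (a - 1)*(a - 3*sqrt(2)/2)*(a + sqrt(2))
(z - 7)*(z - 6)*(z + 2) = z^3 - 11*z^2 + 16*z + 84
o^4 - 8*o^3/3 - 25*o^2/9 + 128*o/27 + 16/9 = (o - 3)*(o - 4/3)*(o + 1/3)*(o + 4/3)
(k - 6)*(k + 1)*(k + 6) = k^3 + k^2 - 36*k - 36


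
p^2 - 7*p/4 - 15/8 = (p - 5/2)*(p + 3/4)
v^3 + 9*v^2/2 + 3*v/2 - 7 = (v - 1)*(v + 2)*(v + 7/2)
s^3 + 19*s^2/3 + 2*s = s*(s + 1/3)*(s + 6)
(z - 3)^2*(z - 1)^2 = z^4 - 8*z^3 + 22*z^2 - 24*z + 9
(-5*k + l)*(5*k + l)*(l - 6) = -25*k^2*l + 150*k^2 + l^3 - 6*l^2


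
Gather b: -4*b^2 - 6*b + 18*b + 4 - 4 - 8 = -4*b^2 + 12*b - 8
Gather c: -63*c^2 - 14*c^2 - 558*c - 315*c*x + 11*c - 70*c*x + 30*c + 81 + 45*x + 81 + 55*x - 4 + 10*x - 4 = -77*c^2 + c*(-385*x - 517) + 110*x + 154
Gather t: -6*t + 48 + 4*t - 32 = 16 - 2*t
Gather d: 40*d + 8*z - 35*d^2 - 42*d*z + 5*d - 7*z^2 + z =-35*d^2 + d*(45 - 42*z) - 7*z^2 + 9*z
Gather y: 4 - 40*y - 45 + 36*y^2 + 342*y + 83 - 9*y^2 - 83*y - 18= 27*y^2 + 219*y + 24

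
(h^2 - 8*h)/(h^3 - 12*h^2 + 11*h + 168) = h/(h^2 - 4*h - 21)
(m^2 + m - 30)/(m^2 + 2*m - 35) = (m + 6)/(m + 7)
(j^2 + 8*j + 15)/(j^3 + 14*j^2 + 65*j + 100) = (j + 3)/(j^2 + 9*j + 20)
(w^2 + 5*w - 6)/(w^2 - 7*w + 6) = (w + 6)/(w - 6)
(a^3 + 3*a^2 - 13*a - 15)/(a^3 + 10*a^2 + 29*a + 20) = (a - 3)/(a + 4)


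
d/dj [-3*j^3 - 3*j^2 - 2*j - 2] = -9*j^2 - 6*j - 2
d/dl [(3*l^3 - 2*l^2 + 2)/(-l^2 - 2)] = 3*l*(-l^3 - 6*l + 4)/(l^4 + 4*l^2 + 4)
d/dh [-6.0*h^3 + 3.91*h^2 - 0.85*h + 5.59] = -18.0*h^2 + 7.82*h - 0.85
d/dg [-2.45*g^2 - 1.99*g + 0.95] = -4.9*g - 1.99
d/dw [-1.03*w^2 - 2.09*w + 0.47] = -2.06*w - 2.09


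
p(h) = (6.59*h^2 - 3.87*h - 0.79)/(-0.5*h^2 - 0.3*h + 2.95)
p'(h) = (1.0*h + 0.3)*(6.59*h^2 - 3.87*h - 0.79)/(-0.5*h^2 - 0.3*h + 2.95)^2 + (13.18*h - 3.87)/(-0.5*h^2 - 0.3*h + 2.95)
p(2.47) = -35.48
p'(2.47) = 82.71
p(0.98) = 0.80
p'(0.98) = 4.63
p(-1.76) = 13.70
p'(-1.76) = -24.40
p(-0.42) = 0.67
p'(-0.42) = -3.17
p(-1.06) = 3.96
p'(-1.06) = -7.70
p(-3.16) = -70.56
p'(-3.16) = -142.74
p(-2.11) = 27.06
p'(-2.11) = -59.44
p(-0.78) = 2.17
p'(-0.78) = -5.27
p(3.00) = -19.15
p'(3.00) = 11.23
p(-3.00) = -107.89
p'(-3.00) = -381.38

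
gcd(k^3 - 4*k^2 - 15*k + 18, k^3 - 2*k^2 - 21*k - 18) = k^2 - 3*k - 18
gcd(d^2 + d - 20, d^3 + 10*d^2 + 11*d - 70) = d + 5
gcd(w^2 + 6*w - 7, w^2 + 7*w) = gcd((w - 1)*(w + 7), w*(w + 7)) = w + 7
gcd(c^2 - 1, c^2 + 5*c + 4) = c + 1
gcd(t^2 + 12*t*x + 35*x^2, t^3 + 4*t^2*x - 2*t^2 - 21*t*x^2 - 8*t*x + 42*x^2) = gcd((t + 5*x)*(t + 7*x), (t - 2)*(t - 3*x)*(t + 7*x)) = t + 7*x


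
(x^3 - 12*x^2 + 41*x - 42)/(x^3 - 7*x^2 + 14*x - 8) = (x^2 - 10*x + 21)/(x^2 - 5*x + 4)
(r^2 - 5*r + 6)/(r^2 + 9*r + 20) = (r^2 - 5*r + 6)/(r^2 + 9*r + 20)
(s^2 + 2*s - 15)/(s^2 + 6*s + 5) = (s - 3)/(s + 1)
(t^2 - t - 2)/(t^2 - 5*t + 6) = (t + 1)/(t - 3)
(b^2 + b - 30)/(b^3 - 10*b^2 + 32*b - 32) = (b^2 + b - 30)/(b^3 - 10*b^2 + 32*b - 32)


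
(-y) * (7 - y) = y^2 - 7*y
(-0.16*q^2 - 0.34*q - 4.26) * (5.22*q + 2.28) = -0.8352*q^3 - 2.1396*q^2 - 23.0124*q - 9.7128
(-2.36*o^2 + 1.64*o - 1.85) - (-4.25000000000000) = -2.36*o^2 + 1.64*o + 2.4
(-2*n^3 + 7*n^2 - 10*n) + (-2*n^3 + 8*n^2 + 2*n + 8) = -4*n^3 + 15*n^2 - 8*n + 8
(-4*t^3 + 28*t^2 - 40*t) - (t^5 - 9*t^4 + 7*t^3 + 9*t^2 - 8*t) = -t^5 + 9*t^4 - 11*t^3 + 19*t^2 - 32*t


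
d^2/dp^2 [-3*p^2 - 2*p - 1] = -6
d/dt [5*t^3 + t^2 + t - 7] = 15*t^2 + 2*t + 1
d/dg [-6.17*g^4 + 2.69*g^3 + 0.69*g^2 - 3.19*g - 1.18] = -24.68*g^3 + 8.07*g^2 + 1.38*g - 3.19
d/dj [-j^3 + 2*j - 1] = 2 - 3*j^2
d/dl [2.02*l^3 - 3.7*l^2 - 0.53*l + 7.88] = 6.06*l^2 - 7.4*l - 0.53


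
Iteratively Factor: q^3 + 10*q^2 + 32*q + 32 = (q + 2)*(q^2 + 8*q + 16) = (q + 2)*(q + 4)*(q + 4)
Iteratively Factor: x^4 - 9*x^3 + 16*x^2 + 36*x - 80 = (x - 4)*(x^3 - 5*x^2 - 4*x + 20) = (x - 4)*(x + 2)*(x^2 - 7*x + 10) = (x - 5)*(x - 4)*(x + 2)*(x - 2)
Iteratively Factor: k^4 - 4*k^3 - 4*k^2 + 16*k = (k + 2)*(k^3 - 6*k^2 + 8*k) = (k - 4)*(k + 2)*(k^2 - 2*k) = k*(k - 4)*(k + 2)*(k - 2)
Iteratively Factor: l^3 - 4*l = (l)*(l^2 - 4) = l*(l - 2)*(l + 2)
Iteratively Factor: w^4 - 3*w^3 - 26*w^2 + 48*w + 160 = (w + 4)*(w^3 - 7*w^2 + 2*w + 40) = (w + 2)*(w + 4)*(w^2 - 9*w + 20) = (w - 4)*(w + 2)*(w + 4)*(w - 5)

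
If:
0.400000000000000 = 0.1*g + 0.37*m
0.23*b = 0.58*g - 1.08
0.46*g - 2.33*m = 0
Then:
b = 1.13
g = 2.31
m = 0.46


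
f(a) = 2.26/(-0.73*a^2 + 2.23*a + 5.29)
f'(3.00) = 0.17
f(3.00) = 0.42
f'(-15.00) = -0.00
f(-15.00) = -0.01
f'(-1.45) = -36.10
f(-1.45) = 4.33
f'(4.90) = 6.48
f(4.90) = -1.72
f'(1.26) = -0.02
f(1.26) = 0.33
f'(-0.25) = -0.27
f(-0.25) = 0.48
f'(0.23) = -0.13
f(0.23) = 0.39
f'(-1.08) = -2.09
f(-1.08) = 1.11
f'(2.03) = 0.04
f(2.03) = 0.33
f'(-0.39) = -0.34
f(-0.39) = 0.52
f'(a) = 2.26*(1.46*a - 2.23)/(-0.73*a^2 + 2.23*a + 5.29)^2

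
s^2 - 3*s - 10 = (s - 5)*(s + 2)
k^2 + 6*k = k*(k + 6)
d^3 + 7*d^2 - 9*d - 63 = (d - 3)*(d + 3)*(d + 7)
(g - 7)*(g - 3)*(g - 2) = g^3 - 12*g^2 + 41*g - 42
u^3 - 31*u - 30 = (u - 6)*(u + 1)*(u + 5)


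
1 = 1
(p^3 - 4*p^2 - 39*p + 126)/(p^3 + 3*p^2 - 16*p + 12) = (p^2 - 10*p + 21)/(p^2 - 3*p + 2)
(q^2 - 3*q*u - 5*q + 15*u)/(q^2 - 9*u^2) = (q - 5)/(q + 3*u)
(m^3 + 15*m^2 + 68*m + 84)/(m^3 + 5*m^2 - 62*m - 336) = (m + 2)/(m - 8)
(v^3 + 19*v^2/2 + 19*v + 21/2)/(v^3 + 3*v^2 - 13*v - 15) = (2*v^2 + 17*v + 21)/(2*(v^2 + 2*v - 15))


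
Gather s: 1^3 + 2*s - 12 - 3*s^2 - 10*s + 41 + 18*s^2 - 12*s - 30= 15*s^2 - 20*s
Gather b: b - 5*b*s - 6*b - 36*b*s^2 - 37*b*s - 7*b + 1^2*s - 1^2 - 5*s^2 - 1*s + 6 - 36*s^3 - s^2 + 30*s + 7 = b*(-36*s^2 - 42*s - 12) - 36*s^3 - 6*s^2 + 30*s + 12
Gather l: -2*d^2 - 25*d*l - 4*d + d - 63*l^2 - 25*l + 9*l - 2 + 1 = -2*d^2 - 3*d - 63*l^2 + l*(-25*d - 16) - 1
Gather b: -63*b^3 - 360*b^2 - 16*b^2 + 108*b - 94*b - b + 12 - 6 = -63*b^3 - 376*b^2 + 13*b + 6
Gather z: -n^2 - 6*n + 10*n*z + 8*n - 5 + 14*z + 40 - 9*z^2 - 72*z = -n^2 + 2*n - 9*z^2 + z*(10*n - 58) + 35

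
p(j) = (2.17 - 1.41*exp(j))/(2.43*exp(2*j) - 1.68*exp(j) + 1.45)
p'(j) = (2.17 - 1.41*exp(j))*(-4.86*exp(2*j) + 1.68*exp(j))/(2.43*exp(2*j) - 1.68*exp(j) + 1.45)^2 - 1.41*exp(j)/(2.43*exp(2*j) - 1.68*exp(j) + 1.45) = (3.4263*exp(2*j) - 10.5462*exp(j) + 1.6011)*exp(j)/(5.9049*exp(4*j) - 8.1648*exp(3*j) + 9.8694*exp(2*j) - 4.872*exp(j) + 2.1025)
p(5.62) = -0.00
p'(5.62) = 0.00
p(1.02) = -0.11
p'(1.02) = -0.01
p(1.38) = -0.10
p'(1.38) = 0.05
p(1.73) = -0.08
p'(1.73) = 0.06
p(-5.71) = 1.50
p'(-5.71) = 0.00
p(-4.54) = 1.50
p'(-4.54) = 0.01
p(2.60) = -0.04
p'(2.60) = 0.04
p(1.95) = -0.07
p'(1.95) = 0.06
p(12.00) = 0.00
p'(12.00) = 0.00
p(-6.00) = 1.50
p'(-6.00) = 0.00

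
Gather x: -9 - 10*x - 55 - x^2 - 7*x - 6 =-x^2 - 17*x - 70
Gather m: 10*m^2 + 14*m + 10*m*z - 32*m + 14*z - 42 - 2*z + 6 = 10*m^2 + m*(10*z - 18) + 12*z - 36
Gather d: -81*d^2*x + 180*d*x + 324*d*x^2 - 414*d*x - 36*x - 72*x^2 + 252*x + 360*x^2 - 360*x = -81*d^2*x + d*(324*x^2 - 234*x) + 288*x^2 - 144*x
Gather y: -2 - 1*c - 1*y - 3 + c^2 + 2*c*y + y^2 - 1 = c^2 - c + y^2 + y*(2*c - 1) - 6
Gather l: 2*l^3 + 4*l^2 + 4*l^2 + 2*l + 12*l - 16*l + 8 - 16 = 2*l^3 + 8*l^2 - 2*l - 8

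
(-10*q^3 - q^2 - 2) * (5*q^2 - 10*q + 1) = -50*q^5 + 95*q^4 - 11*q^2 + 20*q - 2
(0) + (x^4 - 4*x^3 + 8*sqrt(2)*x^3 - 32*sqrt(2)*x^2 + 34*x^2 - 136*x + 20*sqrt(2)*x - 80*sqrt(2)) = x^4 - 4*x^3 + 8*sqrt(2)*x^3 - 32*sqrt(2)*x^2 + 34*x^2 - 136*x + 20*sqrt(2)*x - 80*sqrt(2)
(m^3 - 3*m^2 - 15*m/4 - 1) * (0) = 0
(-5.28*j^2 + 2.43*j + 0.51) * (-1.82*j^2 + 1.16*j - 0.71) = 9.6096*j^4 - 10.5474*j^3 + 5.6394*j^2 - 1.1337*j - 0.3621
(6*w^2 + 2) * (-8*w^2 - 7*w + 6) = -48*w^4 - 42*w^3 + 20*w^2 - 14*w + 12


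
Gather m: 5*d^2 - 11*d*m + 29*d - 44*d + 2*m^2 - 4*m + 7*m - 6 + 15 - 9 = 5*d^2 - 15*d + 2*m^2 + m*(3 - 11*d)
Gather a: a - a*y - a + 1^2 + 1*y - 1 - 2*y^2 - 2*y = -a*y - 2*y^2 - y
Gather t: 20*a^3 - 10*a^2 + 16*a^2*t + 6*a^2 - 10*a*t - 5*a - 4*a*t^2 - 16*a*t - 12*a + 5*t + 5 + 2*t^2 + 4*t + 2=20*a^3 - 4*a^2 - 17*a + t^2*(2 - 4*a) + t*(16*a^2 - 26*a + 9) + 7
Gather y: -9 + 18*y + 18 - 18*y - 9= 0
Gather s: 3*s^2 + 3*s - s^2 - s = 2*s^2 + 2*s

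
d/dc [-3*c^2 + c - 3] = 1 - 6*c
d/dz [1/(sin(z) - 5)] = -cos(z)/(sin(z) - 5)^2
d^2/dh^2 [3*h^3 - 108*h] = 18*h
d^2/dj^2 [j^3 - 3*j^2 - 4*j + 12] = 6*j - 6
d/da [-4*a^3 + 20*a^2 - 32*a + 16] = -12*a^2 + 40*a - 32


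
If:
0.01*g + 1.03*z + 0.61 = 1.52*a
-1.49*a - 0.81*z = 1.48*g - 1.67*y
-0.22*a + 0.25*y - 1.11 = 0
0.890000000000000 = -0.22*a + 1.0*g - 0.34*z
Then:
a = 3.03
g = 2.86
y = 7.10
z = 3.85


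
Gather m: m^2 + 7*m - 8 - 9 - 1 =m^2 + 7*m - 18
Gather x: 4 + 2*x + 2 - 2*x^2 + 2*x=-2*x^2 + 4*x + 6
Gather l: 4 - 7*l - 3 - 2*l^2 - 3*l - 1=-2*l^2 - 10*l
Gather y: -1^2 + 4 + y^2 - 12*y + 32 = y^2 - 12*y + 35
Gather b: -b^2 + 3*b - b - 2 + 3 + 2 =-b^2 + 2*b + 3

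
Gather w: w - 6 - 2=w - 8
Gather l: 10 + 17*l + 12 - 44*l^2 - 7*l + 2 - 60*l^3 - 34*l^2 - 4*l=-60*l^3 - 78*l^2 + 6*l + 24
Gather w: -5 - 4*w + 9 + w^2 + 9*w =w^2 + 5*w + 4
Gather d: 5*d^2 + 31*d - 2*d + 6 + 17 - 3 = 5*d^2 + 29*d + 20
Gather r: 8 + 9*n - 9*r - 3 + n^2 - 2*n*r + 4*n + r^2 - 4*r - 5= n^2 + 13*n + r^2 + r*(-2*n - 13)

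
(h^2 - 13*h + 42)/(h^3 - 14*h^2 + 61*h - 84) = (h - 6)/(h^2 - 7*h + 12)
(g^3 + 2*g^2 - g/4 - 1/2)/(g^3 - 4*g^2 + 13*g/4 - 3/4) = (2*g^2 + 5*g + 2)/(2*g^2 - 7*g + 3)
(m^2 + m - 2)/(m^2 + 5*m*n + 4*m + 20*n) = (m^2 + m - 2)/(m^2 + 5*m*n + 4*m + 20*n)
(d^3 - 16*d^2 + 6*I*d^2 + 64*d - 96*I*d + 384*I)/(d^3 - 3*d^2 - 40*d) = (d^2 + 2*d*(-4 + 3*I) - 48*I)/(d*(d + 5))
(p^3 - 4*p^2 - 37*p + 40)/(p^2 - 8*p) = p + 4 - 5/p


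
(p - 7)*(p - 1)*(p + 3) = p^3 - 5*p^2 - 17*p + 21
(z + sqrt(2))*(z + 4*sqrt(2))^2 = z^3 + 9*sqrt(2)*z^2 + 48*z + 32*sqrt(2)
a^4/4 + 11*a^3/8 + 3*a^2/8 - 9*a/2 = a*(a/4 + 1)*(a - 3/2)*(a + 3)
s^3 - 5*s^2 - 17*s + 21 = (s - 7)*(s - 1)*(s + 3)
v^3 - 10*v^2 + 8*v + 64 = (v - 8)*(v - 4)*(v + 2)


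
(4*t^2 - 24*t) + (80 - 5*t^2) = -t^2 - 24*t + 80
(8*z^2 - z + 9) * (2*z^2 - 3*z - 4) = 16*z^4 - 26*z^3 - 11*z^2 - 23*z - 36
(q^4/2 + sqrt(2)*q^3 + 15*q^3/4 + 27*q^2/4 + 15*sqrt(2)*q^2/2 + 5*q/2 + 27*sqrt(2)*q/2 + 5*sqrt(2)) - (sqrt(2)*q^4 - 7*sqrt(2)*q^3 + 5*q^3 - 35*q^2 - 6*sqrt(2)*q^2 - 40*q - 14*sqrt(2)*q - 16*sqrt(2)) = -sqrt(2)*q^4 + q^4/2 - 5*q^3/4 + 8*sqrt(2)*q^3 + 27*sqrt(2)*q^2/2 + 167*q^2/4 + 55*sqrt(2)*q/2 + 85*q/2 + 21*sqrt(2)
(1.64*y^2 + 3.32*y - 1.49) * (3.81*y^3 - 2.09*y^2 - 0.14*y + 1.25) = 6.2484*y^5 + 9.2216*y^4 - 12.8453*y^3 + 4.6993*y^2 + 4.3586*y - 1.8625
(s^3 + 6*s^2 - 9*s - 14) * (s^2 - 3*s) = s^5 + 3*s^4 - 27*s^3 + 13*s^2 + 42*s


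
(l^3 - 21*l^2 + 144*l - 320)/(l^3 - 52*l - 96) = (l^2 - 13*l + 40)/(l^2 + 8*l + 12)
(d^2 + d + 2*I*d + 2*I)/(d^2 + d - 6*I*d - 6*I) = (d + 2*I)/(d - 6*I)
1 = 1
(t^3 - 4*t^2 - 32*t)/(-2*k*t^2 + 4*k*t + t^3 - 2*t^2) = (-t^2 + 4*t + 32)/(2*k*t - 4*k - t^2 + 2*t)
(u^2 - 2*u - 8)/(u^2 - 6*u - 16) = (u - 4)/(u - 8)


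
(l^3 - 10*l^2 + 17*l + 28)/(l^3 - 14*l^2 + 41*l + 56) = (l - 4)/(l - 8)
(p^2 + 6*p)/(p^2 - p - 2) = p*(p + 6)/(p^2 - p - 2)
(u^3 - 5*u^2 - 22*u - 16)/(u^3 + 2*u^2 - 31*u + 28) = (u^3 - 5*u^2 - 22*u - 16)/(u^3 + 2*u^2 - 31*u + 28)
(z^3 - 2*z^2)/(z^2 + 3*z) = z*(z - 2)/(z + 3)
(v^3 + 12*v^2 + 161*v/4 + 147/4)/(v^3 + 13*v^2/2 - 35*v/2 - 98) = (v + 3/2)/(v - 4)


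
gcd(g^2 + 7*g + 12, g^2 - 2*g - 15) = g + 3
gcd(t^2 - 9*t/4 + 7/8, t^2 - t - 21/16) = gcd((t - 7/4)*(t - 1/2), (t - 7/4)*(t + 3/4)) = t - 7/4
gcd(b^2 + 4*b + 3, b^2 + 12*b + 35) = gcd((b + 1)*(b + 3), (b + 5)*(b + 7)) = 1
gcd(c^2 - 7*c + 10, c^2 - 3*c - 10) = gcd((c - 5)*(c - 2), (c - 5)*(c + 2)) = c - 5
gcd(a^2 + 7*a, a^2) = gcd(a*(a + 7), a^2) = a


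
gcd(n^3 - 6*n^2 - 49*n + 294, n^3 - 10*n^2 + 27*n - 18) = n - 6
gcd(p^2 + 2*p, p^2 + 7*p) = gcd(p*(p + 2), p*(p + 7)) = p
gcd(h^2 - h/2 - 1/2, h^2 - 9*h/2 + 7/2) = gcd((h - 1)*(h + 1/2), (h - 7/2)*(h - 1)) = h - 1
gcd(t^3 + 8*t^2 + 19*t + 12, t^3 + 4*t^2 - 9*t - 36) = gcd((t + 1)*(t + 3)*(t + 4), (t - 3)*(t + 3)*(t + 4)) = t^2 + 7*t + 12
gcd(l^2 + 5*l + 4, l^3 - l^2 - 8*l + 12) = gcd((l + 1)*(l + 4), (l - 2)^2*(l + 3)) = 1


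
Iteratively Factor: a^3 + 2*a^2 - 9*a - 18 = (a - 3)*(a^2 + 5*a + 6) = (a - 3)*(a + 3)*(a + 2)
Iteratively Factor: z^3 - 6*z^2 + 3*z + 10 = (z - 2)*(z^2 - 4*z - 5) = (z - 2)*(z + 1)*(z - 5)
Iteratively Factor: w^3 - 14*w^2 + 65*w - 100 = (w - 4)*(w^2 - 10*w + 25) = (w - 5)*(w - 4)*(w - 5)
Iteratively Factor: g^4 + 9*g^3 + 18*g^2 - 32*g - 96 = (g + 3)*(g^3 + 6*g^2 - 32) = (g - 2)*(g + 3)*(g^2 + 8*g + 16) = (g - 2)*(g + 3)*(g + 4)*(g + 4)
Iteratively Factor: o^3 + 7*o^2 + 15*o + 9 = (o + 1)*(o^2 + 6*o + 9) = (o + 1)*(o + 3)*(o + 3)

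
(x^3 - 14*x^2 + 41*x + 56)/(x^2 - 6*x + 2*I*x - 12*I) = (x^3 - 14*x^2 + 41*x + 56)/(x^2 + 2*x*(-3 + I) - 12*I)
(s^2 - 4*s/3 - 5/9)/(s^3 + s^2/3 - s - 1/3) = (s - 5/3)/(s^2 - 1)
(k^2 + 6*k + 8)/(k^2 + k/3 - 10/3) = 3*(k + 4)/(3*k - 5)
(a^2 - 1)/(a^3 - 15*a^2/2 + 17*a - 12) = 2*(a^2 - 1)/(2*a^3 - 15*a^2 + 34*a - 24)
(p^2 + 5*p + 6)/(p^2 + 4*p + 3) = (p + 2)/(p + 1)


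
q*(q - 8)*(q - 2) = q^3 - 10*q^2 + 16*q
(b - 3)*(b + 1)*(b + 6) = b^3 + 4*b^2 - 15*b - 18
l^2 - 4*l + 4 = (l - 2)^2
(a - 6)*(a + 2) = a^2 - 4*a - 12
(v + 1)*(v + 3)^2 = v^3 + 7*v^2 + 15*v + 9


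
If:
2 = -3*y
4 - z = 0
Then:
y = -2/3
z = 4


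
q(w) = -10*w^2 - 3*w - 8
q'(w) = -20*w - 3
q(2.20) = -63.00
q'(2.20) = -47.00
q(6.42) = -439.42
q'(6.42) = -131.40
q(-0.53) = -9.22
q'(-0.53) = 7.60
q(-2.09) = -45.41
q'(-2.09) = 38.80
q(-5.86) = -333.82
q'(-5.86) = 114.20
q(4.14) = -191.82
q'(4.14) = -85.80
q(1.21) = -26.27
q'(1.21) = -27.20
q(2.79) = -94.21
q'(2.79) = -58.80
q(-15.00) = -2213.00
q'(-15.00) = 297.00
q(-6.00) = -350.00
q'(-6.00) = 117.00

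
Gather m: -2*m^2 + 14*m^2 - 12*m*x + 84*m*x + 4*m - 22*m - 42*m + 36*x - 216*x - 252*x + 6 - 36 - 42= 12*m^2 + m*(72*x - 60) - 432*x - 72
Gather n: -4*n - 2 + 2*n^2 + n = 2*n^2 - 3*n - 2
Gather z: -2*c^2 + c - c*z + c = -2*c^2 - c*z + 2*c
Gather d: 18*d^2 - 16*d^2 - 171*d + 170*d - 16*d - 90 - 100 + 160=2*d^2 - 17*d - 30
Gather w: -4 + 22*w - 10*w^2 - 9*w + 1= -10*w^2 + 13*w - 3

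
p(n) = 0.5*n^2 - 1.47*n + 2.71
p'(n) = 1.0*n - 1.47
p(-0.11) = 2.88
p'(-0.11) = -1.58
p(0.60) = 2.01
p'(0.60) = -0.87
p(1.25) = 1.65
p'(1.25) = -0.22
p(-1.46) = 5.92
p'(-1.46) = -2.93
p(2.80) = 2.51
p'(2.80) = 1.33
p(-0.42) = 3.42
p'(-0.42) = -1.89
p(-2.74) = 10.49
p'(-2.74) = -4.21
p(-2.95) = 11.40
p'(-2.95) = -4.42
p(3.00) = 2.80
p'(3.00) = 1.53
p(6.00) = 11.89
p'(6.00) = 4.53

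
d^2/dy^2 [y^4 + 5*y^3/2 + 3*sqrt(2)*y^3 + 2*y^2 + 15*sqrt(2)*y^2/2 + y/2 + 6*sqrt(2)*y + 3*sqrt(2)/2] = 12*y^2 + 15*y + 18*sqrt(2)*y + 4 + 15*sqrt(2)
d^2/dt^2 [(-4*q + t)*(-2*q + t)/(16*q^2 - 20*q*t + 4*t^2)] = q/(2*(q^3 - 3*q^2*t + 3*q*t^2 - t^3))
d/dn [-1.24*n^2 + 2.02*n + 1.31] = 2.02 - 2.48*n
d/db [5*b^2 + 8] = 10*b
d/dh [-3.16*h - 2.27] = -3.16000000000000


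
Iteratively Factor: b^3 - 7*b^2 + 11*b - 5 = (b - 1)*(b^2 - 6*b + 5) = (b - 5)*(b - 1)*(b - 1)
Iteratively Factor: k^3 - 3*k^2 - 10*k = (k)*(k^2 - 3*k - 10) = k*(k + 2)*(k - 5)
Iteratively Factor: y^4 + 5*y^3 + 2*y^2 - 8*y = (y)*(y^3 + 5*y^2 + 2*y - 8) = y*(y - 1)*(y^2 + 6*y + 8) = y*(y - 1)*(y + 4)*(y + 2)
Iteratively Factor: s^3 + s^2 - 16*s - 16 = (s - 4)*(s^2 + 5*s + 4) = (s - 4)*(s + 1)*(s + 4)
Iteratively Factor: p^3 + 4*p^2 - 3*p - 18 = (p - 2)*(p^2 + 6*p + 9) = (p - 2)*(p + 3)*(p + 3)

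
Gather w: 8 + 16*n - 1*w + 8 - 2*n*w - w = 16*n + w*(-2*n - 2) + 16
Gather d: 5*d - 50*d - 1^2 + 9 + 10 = 18 - 45*d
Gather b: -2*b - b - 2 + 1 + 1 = -3*b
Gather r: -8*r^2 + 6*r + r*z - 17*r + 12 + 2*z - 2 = -8*r^2 + r*(z - 11) + 2*z + 10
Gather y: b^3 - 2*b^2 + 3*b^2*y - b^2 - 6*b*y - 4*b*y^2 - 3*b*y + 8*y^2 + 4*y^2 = b^3 - 3*b^2 + y^2*(12 - 4*b) + y*(3*b^2 - 9*b)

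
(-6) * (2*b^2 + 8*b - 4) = -12*b^2 - 48*b + 24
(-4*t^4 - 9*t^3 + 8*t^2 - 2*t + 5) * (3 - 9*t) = 36*t^5 + 69*t^4 - 99*t^3 + 42*t^2 - 51*t + 15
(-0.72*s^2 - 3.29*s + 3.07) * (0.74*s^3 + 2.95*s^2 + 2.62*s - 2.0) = -0.5328*s^5 - 4.5586*s^4 - 9.3201*s^3 + 1.8767*s^2 + 14.6234*s - 6.14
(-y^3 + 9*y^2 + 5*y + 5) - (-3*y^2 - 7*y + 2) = -y^3 + 12*y^2 + 12*y + 3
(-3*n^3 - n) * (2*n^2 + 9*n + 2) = -6*n^5 - 27*n^4 - 8*n^3 - 9*n^2 - 2*n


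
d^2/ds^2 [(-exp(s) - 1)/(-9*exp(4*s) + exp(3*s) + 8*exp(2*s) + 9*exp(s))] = (729*exp(7*s) + 1197*exp(6*s) - 347*exp(5*s) - 102*exp(4*s) + 197*exp(3*s) + 202*exp(2*s) + 216*exp(s) + 81)*exp(-s)/(729*exp(9*s) - 243*exp(8*s) - 1917*exp(7*s) - 1756*exp(6*s) + 2190*exp(5*s) + 3669*exp(4*s) + 1243*exp(3*s) - 1971*exp(2*s) - 1944*exp(s) - 729)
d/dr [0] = 0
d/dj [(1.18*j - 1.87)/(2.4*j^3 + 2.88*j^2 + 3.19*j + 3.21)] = (-5.664*j^3 + 10.0656*j^2 + 10.7712*j + 9.7531)/(5.76*j^6 + 13.824*j^5 + 23.6064*j^4 + 33.7824*j^3 + 28.6657*j^2 + 20.4798*j + 10.3041)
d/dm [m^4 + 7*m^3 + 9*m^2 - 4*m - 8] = 4*m^3 + 21*m^2 + 18*m - 4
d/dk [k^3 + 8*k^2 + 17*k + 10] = 3*k^2 + 16*k + 17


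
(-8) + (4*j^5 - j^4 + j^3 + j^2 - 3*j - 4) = 4*j^5 - j^4 + j^3 + j^2 - 3*j - 12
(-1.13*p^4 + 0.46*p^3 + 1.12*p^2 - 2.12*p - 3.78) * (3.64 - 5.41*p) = 6.1133*p^5 - 6.6018*p^4 - 4.3848*p^3 + 15.546*p^2 + 12.733*p - 13.7592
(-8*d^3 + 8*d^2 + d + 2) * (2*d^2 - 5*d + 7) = -16*d^5 + 56*d^4 - 94*d^3 + 55*d^2 - 3*d + 14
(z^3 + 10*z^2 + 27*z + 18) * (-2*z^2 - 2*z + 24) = -2*z^5 - 22*z^4 - 50*z^3 + 150*z^2 + 612*z + 432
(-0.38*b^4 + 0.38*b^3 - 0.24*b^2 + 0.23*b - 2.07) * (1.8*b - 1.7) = -0.684*b^5 + 1.33*b^4 - 1.078*b^3 + 0.822*b^2 - 4.117*b + 3.519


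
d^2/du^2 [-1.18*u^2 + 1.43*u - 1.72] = -2.36000000000000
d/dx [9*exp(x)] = 9*exp(x)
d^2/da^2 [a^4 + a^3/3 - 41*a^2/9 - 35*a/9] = 12*a^2 + 2*a - 82/9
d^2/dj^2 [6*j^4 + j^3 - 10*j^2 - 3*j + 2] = 72*j^2 + 6*j - 20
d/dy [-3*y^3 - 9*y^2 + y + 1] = -9*y^2 - 18*y + 1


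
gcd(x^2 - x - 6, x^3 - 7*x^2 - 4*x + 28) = x + 2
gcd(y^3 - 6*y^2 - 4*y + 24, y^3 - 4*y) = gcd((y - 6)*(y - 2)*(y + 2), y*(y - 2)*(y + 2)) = y^2 - 4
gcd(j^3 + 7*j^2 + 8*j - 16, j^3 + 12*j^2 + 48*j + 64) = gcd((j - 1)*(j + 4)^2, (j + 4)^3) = j^2 + 8*j + 16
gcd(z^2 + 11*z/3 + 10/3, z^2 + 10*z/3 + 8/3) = z + 2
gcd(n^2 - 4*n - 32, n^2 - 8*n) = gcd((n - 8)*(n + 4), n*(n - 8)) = n - 8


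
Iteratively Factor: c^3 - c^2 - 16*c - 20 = (c + 2)*(c^2 - 3*c - 10) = (c - 5)*(c + 2)*(c + 2)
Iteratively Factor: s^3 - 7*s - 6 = (s + 2)*(s^2 - 2*s - 3) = (s - 3)*(s + 2)*(s + 1)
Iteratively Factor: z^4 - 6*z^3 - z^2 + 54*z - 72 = (z - 2)*(z^3 - 4*z^2 - 9*z + 36) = (z - 3)*(z - 2)*(z^2 - z - 12) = (z - 3)*(z - 2)*(z + 3)*(z - 4)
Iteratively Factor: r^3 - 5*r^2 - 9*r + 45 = (r - 5)*(r^2 - 9) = (r - 5)*(r - 3)*(r + 3)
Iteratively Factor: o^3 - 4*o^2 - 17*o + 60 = (o - 5)*(o^2 + o - 12) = (o - 5)*(o - 3)*(o + 4)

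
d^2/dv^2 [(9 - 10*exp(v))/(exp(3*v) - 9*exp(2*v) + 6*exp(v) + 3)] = (-40*exp(6*v) + 351*exp(5*v) - 1461*exp(4*v) + 2874*exp(3*v) - 3321*exp(2*v) + 1476*exp(v) - 252)*exp(v)/(exp(9*v) - 27*exp(8*v) + 261*exp(7*v) - 1044*exp(6*v) + 1404*exp(5*v) - 135*exp(4*v) - 729*exp(3*v) + 81*exp(2*v) + 162*exp(v) + 27)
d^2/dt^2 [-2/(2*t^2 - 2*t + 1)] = 8*(2*t^2 - 2*t - 2*(2*t - 1)^2 + 1)/(2*t^2 - 2*t + 1)^3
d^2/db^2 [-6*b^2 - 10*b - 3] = -12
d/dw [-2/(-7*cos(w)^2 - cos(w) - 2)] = 2*(14*cos(w) + 1)*sin(w)/(7*cos(w)^2 + cos(w) + 2)^2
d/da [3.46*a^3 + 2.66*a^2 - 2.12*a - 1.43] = 10.38*a^2 + 5.32*a - 2.12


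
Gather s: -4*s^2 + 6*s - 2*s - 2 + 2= -4*s^2 + 4*s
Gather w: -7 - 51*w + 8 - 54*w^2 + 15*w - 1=-54*w^2 - 36*w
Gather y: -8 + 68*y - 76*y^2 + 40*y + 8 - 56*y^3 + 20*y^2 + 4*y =-56*y^3 - 56*y^2 + 112*y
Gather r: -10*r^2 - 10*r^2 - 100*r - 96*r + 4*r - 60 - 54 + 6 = -20*r^2 - 192*r - 108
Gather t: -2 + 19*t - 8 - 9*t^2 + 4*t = -9*t^2 + 23*t - 10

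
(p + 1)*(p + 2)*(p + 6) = p^3 + 9*p^2 + 20*p + 12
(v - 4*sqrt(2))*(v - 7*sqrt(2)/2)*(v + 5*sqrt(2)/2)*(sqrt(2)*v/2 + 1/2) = sqrt(2)*v^4/2 - 9*v^3/2 - 29*sqrt(2)*v^2/4 + 261*v/4 + 35*sqrt(2)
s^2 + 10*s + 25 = (s + 5)^2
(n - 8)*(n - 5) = n^2 - 13*n + 40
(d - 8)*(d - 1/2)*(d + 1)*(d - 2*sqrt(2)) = d^4 - 15*d^3/2 - 2*sqrt(2)*d^3 - 9*d^2/2 + 15*sqrt(2)*d^2 + 4*d + 9*sqrt(2)*d - 8*sqrt(2)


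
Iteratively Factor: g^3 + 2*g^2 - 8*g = (g + 4)*(g^2 - 2*g) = (g - 2)*(g + 4)*(g)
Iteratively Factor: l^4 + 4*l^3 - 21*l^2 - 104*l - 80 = (l + 1)*(l^3 + 3*l^2 - 24*l - 80) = (l + 1)*(l + 4)*(l^2 - l - 20) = (l + 1)*(l + 4)^2*(l - 5)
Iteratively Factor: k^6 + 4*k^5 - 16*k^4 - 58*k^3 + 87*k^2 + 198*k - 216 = (k - 2)*(k^5 + 6*k^4 - 4*k^3 - 66*k^2 - 45*k + 108) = (k - 2)*(k + 3)*(k^4 + 3*k^3 - 13*k^2 - 27*k + 36) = (k - 2)*(k + 3)*(k + 4)*(k^3 - k^2 - 9*k + 9) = (k - 2)*(k - 1)*(k + 3)*(k + 4)*(k^2 - 9) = (k - 2)*(k - 1)*(k + 3)^2*(k + 4)*(k - 3)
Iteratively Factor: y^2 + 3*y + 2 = (y + 2)*(y + 1)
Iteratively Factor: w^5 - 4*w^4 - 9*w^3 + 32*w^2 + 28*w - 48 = (w - 1)*(w^4 - 3*w^3 - 12*w^2 + 20*w + 48) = (w - 4)*(w - 1)*(w^3 + w^2 - 8*w - 12) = (w - 4)*(w - 1)*(w + 2)*(w^2 - w - 6) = (w - 4)*(w - 3)*(w - 1)*(w + 2)*(w + 2)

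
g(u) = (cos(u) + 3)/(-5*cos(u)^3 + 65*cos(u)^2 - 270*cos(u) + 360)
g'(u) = (cos(u) + 3)*(-15*sin(u)*cos(u)^2 + 130*sin(u)*cos(u) - 270*sin(u))/(-5*cos(u)^3 + 65*cos(u)^2 - 270*cos(u) + 360)^2 - sin(u)/(-5*cos(u)^3 + 65*cos(u)^2 - 270*cos(u) + 360)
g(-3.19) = 0.00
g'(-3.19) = -0.00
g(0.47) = 0.02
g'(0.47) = -0.01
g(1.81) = 0.01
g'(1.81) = -0.01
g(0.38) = 0.02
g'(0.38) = -0.01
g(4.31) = 0.01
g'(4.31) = 0.01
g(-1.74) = 0.01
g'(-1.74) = 0.01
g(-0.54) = 0.02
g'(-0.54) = 0.01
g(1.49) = 0.01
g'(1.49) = -0.01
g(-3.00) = 0.00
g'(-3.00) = 0.00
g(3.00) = 0.00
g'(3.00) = 0.00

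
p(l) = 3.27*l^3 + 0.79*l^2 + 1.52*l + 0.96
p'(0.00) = 1.52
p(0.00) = 0.96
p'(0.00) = 1.52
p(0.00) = 0.96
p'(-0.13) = 1.48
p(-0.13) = 0.77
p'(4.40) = 198.39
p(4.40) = 301.49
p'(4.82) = 237.05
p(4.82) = 392.82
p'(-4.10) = 159.95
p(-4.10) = -217.36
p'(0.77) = 8.55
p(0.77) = 4.09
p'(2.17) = 51.14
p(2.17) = 41.39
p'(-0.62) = 4.31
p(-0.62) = -0.46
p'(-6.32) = 383.37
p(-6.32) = -802.56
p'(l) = 9.81*l^2 + 1.58*l + 1.52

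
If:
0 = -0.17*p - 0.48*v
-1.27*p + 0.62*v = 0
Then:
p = 0.00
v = 0.00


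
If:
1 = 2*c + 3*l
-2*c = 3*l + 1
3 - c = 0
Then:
No Solution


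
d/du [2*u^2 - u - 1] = 4*u - 1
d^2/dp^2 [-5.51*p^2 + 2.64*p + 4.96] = -11.0200000000000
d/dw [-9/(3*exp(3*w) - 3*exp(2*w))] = 3*(3*exp(w) - 2)*exp(-2*w)/(1 - exp(w))^2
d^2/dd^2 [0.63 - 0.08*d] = 0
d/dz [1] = 0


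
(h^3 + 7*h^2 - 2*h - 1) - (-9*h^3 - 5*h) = 10*h^3 + 7*h^2 + 3*h - 1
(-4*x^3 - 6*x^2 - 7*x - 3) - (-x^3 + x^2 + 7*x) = -3*x^3 - 7*x^2 - 14*x - 3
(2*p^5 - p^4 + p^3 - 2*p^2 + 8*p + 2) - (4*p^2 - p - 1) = 2*p^5 - p^4 + p^3 - 6*p^2 + 9*p + 3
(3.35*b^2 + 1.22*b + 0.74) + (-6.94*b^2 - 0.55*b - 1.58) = -3.59*b^2 + 0.67*b - 0.84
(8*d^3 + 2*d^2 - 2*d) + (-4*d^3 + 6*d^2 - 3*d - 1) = 4*d^3 + 8*d^2 - 5*d - 1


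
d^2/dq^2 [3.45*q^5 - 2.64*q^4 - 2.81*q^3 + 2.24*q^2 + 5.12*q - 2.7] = 69.0*q^3 - 31.68*q^2 - 16.86*q + 4.48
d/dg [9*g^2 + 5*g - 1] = 18*g + 5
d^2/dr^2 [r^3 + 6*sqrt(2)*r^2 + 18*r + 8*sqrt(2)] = 6*r + 12*sqrt(2)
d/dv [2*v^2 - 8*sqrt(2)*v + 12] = 4*v - 8*sqrt(2)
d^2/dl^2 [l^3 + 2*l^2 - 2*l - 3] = 6*l + 4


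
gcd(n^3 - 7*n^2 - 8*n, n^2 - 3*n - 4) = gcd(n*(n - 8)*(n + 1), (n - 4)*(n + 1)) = n + 1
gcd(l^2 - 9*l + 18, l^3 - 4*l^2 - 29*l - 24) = 1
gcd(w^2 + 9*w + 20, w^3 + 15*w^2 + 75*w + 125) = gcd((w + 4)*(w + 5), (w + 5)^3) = w + 5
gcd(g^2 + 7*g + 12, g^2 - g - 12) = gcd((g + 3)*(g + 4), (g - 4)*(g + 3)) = g + 3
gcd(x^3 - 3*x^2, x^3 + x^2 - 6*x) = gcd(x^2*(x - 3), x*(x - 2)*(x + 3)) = x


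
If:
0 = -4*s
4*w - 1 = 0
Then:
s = 0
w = 1/4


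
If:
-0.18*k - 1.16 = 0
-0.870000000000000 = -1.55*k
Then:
No Solution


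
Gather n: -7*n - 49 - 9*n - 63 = -16*n - 112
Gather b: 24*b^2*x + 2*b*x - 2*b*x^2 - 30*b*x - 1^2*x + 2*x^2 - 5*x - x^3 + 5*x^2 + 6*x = 24*b^2*x + b*(-2*x^2 - 28*x) - x^3 + 7*x^2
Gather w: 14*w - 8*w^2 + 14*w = -8*w^2 + 28*w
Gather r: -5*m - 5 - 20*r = -5*m - 20*r - 5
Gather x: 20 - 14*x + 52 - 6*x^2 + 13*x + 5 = -6*x^2 - x + 77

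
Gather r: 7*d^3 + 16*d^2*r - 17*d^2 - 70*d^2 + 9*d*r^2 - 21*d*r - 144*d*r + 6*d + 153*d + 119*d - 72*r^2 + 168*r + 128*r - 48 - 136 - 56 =7*d^3 - 87*d^2 + 278*d + r^2*(9*d - 72) + r*(16*d^2 - 165*d + 296) - 240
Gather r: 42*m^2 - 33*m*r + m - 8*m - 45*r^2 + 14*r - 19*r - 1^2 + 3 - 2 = 42*m^2 - 7*m - 45*r^2 + r*(-33*m - 5)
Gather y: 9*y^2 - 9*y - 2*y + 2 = 9*y^2 - 11*y + 2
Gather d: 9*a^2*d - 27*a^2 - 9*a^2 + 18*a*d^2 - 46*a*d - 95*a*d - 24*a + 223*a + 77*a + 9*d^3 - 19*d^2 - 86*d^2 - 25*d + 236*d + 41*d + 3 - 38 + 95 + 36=-36*a^2 + 276*a + 9*d^3 + d^2*(18*a - 105) + d*(9*a^2 - 141*a + 252) + 96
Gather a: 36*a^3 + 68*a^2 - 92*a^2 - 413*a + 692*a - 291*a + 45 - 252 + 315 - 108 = 36*a^3 - 24*a^2 - 12*a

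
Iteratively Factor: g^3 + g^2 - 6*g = (g - 2)*(g^2 + 3*g) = g*(g - 2)*(g + 3)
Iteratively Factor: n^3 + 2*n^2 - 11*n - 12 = (n + 4)*(n^2 - 2*n - 3) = (n - 3)*(n + 4)*(n + 1)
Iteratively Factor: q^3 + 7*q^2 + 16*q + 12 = (q + 2)*(q^2 + 5*q + 6) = (q + 2)^2*(q + 3)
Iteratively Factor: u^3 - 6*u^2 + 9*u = (u)*(u^2 - 6*u + 9) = u*(u - 3)*(u - 3)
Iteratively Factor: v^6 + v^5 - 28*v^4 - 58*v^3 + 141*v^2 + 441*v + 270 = (v + 1)*(v^5 - 28*v^3 - 30*v^2 + 171*v + 270) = (v - 3)*(v + 1)*(v^4 + 3*v^3 - 19*v^2 - 87*v - 90) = (v - 3)*(v + 1)*(v + 2)*(v^3 + v^2 - 21*v - 45) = (v - 5)*(v - 3)*(v + 1)*(v + 2)*(v^2 + 6*v + 9) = (v - 5)*(v - 3)*(v + 1)*(v + 2)*(v + 3)*(v + 3)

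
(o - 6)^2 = o^2 - 12*o + 36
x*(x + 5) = x^2 + 5*x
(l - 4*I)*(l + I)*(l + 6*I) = l^3 + 3*I*l^2 + 22*l + 24*I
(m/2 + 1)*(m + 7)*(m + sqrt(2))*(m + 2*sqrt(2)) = m^4/2 + 3*sqrt(2)*m^3/2 + 9*m^3/2 + 9*m^2 + 27*sqrt(2)*m^2/2 + 18*m + 21*sqrt(2)*m + 28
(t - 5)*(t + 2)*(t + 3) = t^3 - 19*t - 30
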